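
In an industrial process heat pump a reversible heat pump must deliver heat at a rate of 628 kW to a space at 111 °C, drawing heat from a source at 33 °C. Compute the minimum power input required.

T_H = 111 °C → 111 + 273.15 = 384.15 K.
T_C = 33 °C → 33 + 273.15 = 306.15 K.
Reversible heating COP: COP_HP = T_H/(T_H − T_C) = 384.15/78.00 = 4.9250.
W = Q_H/COP_HP = 628/4.9250 = 127.5 kW.

Ẇ_in ≈ 127.5 kW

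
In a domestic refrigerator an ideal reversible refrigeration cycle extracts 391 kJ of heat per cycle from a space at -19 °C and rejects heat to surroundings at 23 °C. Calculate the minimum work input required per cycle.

W_in ≈ 64.62 kJ

T_H = 23 °C → 23 + 273.15 = 296.15 K.
T_C = -19 °C → -19 + 273.15 = 254.15 K.
For a reversible refrigerator, COP_R = T_C/(T_H − T_C) = 254.15/42.00 = 6.0512.
W = Q_C/COP_R = 391/6.0512 = 64.62 kJ.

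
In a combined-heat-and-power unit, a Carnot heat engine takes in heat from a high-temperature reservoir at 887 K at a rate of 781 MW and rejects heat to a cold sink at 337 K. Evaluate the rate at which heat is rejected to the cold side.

Since the cycle is reversible, η = 1 − T_C/T_H = 1 − 337.00/887.00 = 0.6201.
For a reversible cycle Q_C/Q_H = T_C/T_H, so Q_C = 781 × 337.00/887.00 = 297 MW.

Q̇_C ≈ 297 MW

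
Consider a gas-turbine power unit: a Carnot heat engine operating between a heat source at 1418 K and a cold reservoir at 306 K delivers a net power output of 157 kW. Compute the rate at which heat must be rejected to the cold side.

η_rev = 1 − T_C/T_H = 1 − 306.00/1418.00 = 0.7842.
Since Q_C/Q_H = T_C/T_H and Q_H = W/η, Q_C = W·T_C/(T_H − T_C) = 157 × 306.00/1112.00 = 43.2 kW.

Q̇_C ≈ 43.2 kW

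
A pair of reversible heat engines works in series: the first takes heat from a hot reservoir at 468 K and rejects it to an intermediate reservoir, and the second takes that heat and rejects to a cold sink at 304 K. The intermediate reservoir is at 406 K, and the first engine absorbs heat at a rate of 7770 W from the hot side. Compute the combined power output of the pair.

Ẇ_total ≈ 2720 W

Two reversible stages in series are equivalent to a single Carnot engine between T_H and T_C, so η_total = 1 − T_C/T_H = 1 − 304.00/468.00 = 0.3504.
W_total = η_total · Q_H = 0.3504 × 7770 = 2720 W.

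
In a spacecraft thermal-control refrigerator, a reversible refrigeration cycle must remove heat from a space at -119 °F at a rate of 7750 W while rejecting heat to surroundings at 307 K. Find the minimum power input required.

Ẇ_in ≈ 4820 W

T_C = -119 °F → (-119 − 32) × 5/9 = -83.89 °C = 189.26 K.
COP_R = T_C/(T_H − T_C) = 189.26/117.74 = 1.6075.
W = Q_C/COP_R = 7750/1.6075 = 4820 W.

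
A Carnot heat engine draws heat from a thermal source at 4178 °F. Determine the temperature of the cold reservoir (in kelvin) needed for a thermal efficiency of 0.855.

T_H = 4178 °F → (4178 − 32) × 5/9 = 2303.33 °C = 2576.48 K.
From η = 1 − T_C/T_H, T_C = T_H·(1 − η) = 2576.48 × (1 − 0.855) = 374 K.

T_C ≈ 374 K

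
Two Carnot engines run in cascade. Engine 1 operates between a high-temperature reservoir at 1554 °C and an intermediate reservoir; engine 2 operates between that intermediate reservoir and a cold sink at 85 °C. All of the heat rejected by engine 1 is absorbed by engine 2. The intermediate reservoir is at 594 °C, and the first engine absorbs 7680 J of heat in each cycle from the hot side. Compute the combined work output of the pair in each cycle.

W_total ≈ 6170 J

T_H = 1554 °C → 1554 + 273.15 = 1827.15 K.
T_C = 85 °C → 85 + 273.15 = 358.15 K.
Two reversible stages in series are equivalent to a single Carnot engine between T_H and T_C, so η_total = 1 − T_C/T_H = 1 − 358.15/1827.15 = 0.8040.
W_total = η_total · Q_H = 0.8040 × 7680 = 6170 J.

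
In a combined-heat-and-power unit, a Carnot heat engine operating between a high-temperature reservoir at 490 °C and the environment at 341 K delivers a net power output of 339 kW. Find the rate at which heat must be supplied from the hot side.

Q̇_H ≈ 613 kW

T_H = 490 °C → 490 + 273.15 = 763.15 K.
η_rev = 1 − T_C/T_H = 1 − 341.00/763.15 = 0.5532.
Q_H = W/η = 339/0.5532 = 613 kW.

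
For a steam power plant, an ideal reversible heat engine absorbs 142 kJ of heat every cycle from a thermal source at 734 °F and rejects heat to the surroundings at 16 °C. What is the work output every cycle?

T_H = 734 °F → (734 − 32) × 5/9 = 390.00 °C = 663.15 K.
T_C = 16 °C → 16 + 273.15 = 289.15 K.
η_rev = 1 − T_C/T_H = 1 − 289.15/663.15 = 0.5640.
W = η·Q_H = 0.5640 × 142 = 80.1 kJ.

W ≈ 80.1 kJ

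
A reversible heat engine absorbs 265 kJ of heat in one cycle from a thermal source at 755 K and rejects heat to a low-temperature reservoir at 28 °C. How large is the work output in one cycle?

T_C = 28 °C → 28 + 273.15 = 301.15 K.
Since the cycle is reversible, η = 1 − T_C/T_H = 1 − 301.15/755.00 = 0.6011.
W = η·Q_H = 0.6011 × 265 = 159.3 kJ.

W ≈ 159.3 kJ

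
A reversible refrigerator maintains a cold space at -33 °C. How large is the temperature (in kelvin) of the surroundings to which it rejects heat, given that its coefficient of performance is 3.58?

T_C = -33 °C → -33 + 273.15 = 240.15 K.
COP_R = T_C/(T_H − T_C) ⇒ T_H = T_C·(1 + 1/COP_R) = 240.15 × (1 + 1/3.58) = 307.2 K.

T_H ≈ 307.2 K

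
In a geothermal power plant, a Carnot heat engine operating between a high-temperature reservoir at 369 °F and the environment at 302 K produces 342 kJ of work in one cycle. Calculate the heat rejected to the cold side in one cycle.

Q_C ≈ 652 kJ

T_H = 369 °F → (369 − 32) × 5/9 = 187.22 °C = 460.37 K.
η_rev = 1 − T_C/T_H = 1 − 302.00/460.37 = 0.3440.
Since Q_C/Q_H = T_C/T_H and Q_H = W/η, Q_C = W·T_C/(T_H − T_C) = 342 × 302.00/158.37 = 652 kJ.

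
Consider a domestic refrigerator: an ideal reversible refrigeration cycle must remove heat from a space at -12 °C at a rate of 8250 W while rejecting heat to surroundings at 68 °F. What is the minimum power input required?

T_H = 68 °F → (68 − 32) × 5/9 = 20.00 °C = 293.15 K.
T_C = -12 °C → -12 + 273.15 = 261.15 K.
The reversible coefficient of performance is COP_R = T_C/(T_H − T_C) = 261.15/32.00 = 8.1609.
W = Q_C/COP_R = 8250/8.1609 = 1011 W.

Ẇ_in ≈ 1011 W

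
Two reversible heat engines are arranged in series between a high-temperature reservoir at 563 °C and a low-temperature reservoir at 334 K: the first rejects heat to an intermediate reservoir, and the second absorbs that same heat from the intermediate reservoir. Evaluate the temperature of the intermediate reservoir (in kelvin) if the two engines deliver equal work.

T_m ≈ 585 K

T_H = 563 °C → 563 + 273.15 = 836.15 K.
For reversible stages Q_m = Q_H·(T_m/T_H). Setting W₁ = Q_H(1 − T_m/T_H) equal to W₂ = Q_m(1 − T_C/T_m) = Q_H·(T_m − T_C)/T_H gives T_H − T_m = T_m − T_C, so T_m = (T_H + T_C)/2 = (836.15 + 334.00)/2 = 585 K.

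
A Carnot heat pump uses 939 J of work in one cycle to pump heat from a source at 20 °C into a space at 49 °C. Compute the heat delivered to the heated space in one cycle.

T_H = 49 °C → 49 + 273.15 = 322.15 K.
T_C = 20 °C → 20 + 273.15 = 293.15 K.
The Carnot heat-pump COP is COP_HP = T_H/(T_H − T_C) = 322.15/29.00 = 11.1086.
Q_H = COP_HP · W = 11.1086 × 939 = 10430 J.

Q_H ≈ 10430 J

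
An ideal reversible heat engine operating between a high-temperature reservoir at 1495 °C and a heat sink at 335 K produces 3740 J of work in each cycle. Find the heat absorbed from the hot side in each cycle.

Q_H ≈ 4610 J

T_H = 1495 °C → 1495 + 273.15 = 1768.15 K.
Since the cycle is reversible, η = 1 − T_C/T_H = 1 − 335.00/1768.15 = 0.8105.
Q_H = W/η = 3740/0.8105 = 4610 J.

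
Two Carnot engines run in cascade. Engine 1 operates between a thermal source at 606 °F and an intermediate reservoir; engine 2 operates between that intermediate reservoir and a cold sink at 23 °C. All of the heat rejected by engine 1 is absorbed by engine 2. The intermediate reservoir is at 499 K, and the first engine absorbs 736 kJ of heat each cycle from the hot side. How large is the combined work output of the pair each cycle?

T_H = 606 °F → (606 − 32) × 5/9 = 318.89 °C = 592.04 K.
T_C = 23 °C → 23 + 273.15 = 296.15 K.
Two reversible stages in series are equivalent to a single Carnot engine between T_H and T_C, so η_total = 1 − T_C/T_H = 1 − 296.15/592.04 = 0.4998.
W_total = η_total · Q_H = 0.4998 × 736 = 368 kJ.

W_total ≈ 368 kJ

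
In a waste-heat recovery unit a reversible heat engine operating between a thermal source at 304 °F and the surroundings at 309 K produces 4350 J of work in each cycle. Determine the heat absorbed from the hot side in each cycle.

Q_H ≈ 16000 J

T_H = 304 °F → (304 − 32) × 5/9 = 151.11 °C = 424.26 K.
For a reversible engine, η = 1 − T_C/T_H = 1 − 309.00/424.26 = 0.2717.
Q_H = W/η = 4350/0.2717 = 16000 J.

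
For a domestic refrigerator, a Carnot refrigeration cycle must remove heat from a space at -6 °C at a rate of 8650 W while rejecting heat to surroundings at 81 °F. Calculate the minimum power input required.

Ẇ_in ≈ 1076 W

T_H = 81 °F → (81 − 32) × 5/9 = 27.22 °C = 300.37 K.
T_C = -6 °C → -6 + 273.15 = 267.15 K.
For a reversible refrigerator, COP_R = T_C/(T_H − T_C) = 267.15/33.22 = 8.0413.
W = Q_C/COP_R = 8650/8.0413 = 1076 W.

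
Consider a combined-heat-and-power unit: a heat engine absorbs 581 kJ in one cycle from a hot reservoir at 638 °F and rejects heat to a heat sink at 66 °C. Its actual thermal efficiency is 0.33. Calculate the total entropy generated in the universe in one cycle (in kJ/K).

ΔS_univ ≈ 0.195 kJ/K

T_H = 638 °F → (638 − 32) × 5/9 = 336.67 °C = 609.82 K.
T_C = 66 °C → 66 + 273.15 = 339.15 K.
W = η·Q_H = 0.33 × 581 = 191.7 kJ, so Q_C = Q_H − W = 389.3 kJ.
Reservoir entropy changes: ΔS_H = −Q_H/T_H = −581/609.82 = -0.9527 kJ/K and ΔS_C = +Q_C/T_C = 389.3/339.15 = 1.148 kJ/K.
ΔS_univ = −Q_H/T_H + Q_C/T_C = 0.195 kJ/K (> 0, since η = 0.33 < η_Carnot = 0.444).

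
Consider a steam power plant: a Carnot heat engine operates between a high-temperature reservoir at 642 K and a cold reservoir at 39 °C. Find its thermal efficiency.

η ≈ 0.514

T_C = 39 °C → 39 + 273.15 = 312.15 K.
For a reversible engine, η = 1 − T_C/T_H = 1 − 312.15/642.00 = 0.514.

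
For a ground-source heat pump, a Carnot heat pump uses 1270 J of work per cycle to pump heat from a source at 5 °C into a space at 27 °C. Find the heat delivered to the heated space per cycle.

T_H = 27 °C → 27 + 273.15 = 300.15 K.
T_C = 5 °C → 5 + 273.15 = 278.15 K.
The Carnot heat-pump COP is COP_HP = T_H/(T_H − T_C) = 300.15/22.00 = 13.6432.
Q_H = COP_HP · W = 13.6432 × 1270 = 17300 J.

Q_H ≈ 17300 J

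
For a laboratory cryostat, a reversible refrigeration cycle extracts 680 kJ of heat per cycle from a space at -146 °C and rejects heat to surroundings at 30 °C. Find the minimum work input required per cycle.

W_in ≈ 941 kJ

T_H = 30 °C → 30 + 273.15 = 303.15 K.
T_C = -146 °C → -146 + 273.15 = 127.15 K.
COP_R = T_C/(T_H − T_C) = 127.15/176.00 = 0.7224.
W = Q_C/COP_R = 680/0.7224 = 941 kJ.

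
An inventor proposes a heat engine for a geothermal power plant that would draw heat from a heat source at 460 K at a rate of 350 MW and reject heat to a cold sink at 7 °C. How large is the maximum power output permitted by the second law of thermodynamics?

Ẇ_max ≈ 137 MW

T_C = 7 °C → 7 + 273.15 = 280.15 K.
The second-law ceiling is the Carnot efficiency, η_max = 1 − T_C/T_H = 1 − 280.15/460.00 = 0.3910.
W_max = η_max · Q_H = 0.3910 × 350 = 137 MW.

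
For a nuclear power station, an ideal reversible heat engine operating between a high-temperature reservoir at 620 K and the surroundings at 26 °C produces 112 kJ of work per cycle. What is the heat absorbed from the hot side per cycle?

T_C = 26 °C → 26 + 273.15 = 299.15 K.
η_rev = 1 − T_C/T_H = 1 − 299.15/620.00 = 0.5175.
Q_H = W/η = 112/0.5175 = 216 kJ.

Q_H ≈ 216 kJ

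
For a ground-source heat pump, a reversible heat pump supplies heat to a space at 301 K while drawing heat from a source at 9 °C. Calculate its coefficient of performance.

COP_HP ≈ 16.0

T_C = 9 °C → 9 + 273.15 = 282.15 K.
For a reversible heat pump, COP_HP = T_H/(T_H − T_C) = 301.00/(301.00 − 282.15) = 16.0.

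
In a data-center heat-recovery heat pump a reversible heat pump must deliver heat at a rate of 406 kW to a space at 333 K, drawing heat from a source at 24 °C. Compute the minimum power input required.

Ẇ_in ≈ 43.71 kW

T_C = 24 °C → 24 + 273.15 = 297.15 K.
COP_HP = T_H/(T_H − T_C) = 333.00/35.85 = 9.2887.
W = Q_H/COP_HP = 406/9.2887 = 43.71 kW.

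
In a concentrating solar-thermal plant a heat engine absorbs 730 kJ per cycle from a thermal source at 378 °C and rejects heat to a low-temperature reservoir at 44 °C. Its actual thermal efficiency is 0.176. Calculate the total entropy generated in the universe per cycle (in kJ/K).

ΔS_univ ≈ 0.7755 kJ/K

T_H = 378 °C → 378 + 273.15 = 651.15 K.
T_C = 44 °C → 44 + 273.15 = 317.15 K.
W = η·Q_H = 0.176 × 730 = 128.5 kJ, so Q_C = Q_H − W = 601.5 kJ.
Entropy balance on the reservoirs: −Q_H/T_H = -1.121 kJ/K, +Q_C/T_C = 1.897 kJ/K.
ΔS_univ = −Q_H/T_H + Q_C/T_C = 0.7755 kJ/K (> 0, since η = 0.176 < η_Carnot = 0.513).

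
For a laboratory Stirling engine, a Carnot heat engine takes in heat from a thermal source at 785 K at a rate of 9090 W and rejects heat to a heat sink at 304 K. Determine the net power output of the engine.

The Carnot efficiency is η = 1 − T_C/T_H = 1 − 304.00/785.00 = 0.6127.
W = η·Q_H = 0.6127 × 9090 = 5570 W.

Ẇ ≈ 5570 W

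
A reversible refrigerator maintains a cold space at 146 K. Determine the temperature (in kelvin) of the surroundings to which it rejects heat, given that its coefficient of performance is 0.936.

T_H ≈ 302 K

COP_R = T_C/(T_H − T_C) ⇒ T_H = T_C·(1 + 1/COP_R) = 146.00 × (1 + 1/0.936) = 302 K.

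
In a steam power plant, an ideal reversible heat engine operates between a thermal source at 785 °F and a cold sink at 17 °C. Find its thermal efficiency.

η ≈ 0.5804

T_H = 785 °F → (785 − 32) × 5/9 = 418.33 °C = 691.48 K.
T_C = 17 °C → 17 + 273.15 = 290.15 K.
η_rev = 1 − T_C/T_H = 1 − 290.15/691.48 = 0.5804.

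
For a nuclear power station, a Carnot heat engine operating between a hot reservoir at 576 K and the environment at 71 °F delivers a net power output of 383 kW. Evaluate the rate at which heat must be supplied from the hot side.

T_C = 71 °F → (71 − 32) × 5/9 = 21.67 °C = 294.82 K.
η_rev = 1 − T_C/T_H = 1 − 294.82/576.00 = 0.4882.
Q_H = W/η = 383/0.4882 = 784.6 kW.

Q̇_H ≈ 784.6 kW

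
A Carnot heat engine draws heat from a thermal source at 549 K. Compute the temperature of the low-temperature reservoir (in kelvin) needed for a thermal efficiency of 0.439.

From η = 1 − T_C/T_H, T_C = T_H·(1 − η) = 549.00 × (1 − 0.439) = 308 K.

T_C ≈ 308 K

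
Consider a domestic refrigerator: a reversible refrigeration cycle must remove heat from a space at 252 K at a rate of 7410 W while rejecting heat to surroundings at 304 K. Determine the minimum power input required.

COP_R = T_C/(T_H − T_C) = 252.00/52.00 = 4.8462.
W = Q_C/COP_R = 7410/4.8462 = 1530 W.

Ẇ_in ≈ 1530 W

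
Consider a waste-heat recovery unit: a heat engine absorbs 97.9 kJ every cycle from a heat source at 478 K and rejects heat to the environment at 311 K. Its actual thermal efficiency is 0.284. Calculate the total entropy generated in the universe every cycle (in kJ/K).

W = η·Q_H = 0.284 × 97.9 = 27.80 kJ, so Q_C = Q_H − W = 70.10 kJ.
Reservoir entropy changes: ΔS_H = −Q_H/T_H = −97.9/478.00 = -0.2048 kJ/K and ΔS_C = +Q_C/T_C = 70.10/311.00 = 0.2254 kJ/K.
ΔS_univ = −Q_H/T_H + Q_C/T_C = 0.0206 kJ/K (> 0, since η = 0.284 < η_Carnot = 0.349).

ΔS_univ ≈ 0.0206 kJ/K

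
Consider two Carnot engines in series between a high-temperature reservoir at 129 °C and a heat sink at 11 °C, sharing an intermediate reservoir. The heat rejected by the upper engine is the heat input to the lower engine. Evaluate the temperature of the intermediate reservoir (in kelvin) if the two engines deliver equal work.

T_H = 129 °C → 129 + 273.15 = 402.15 K.
T_C = 11 °C → 11 + 273.15 = 284.15 K.
For reversible stages Q_m = Q_H·(T_m/T_H). Setting W₁ = Q_H(1 − T_m/T_H) equal to W₂ = Q_m(1 − T_C/T_m) = Q_H·(T_m − T_C)/T_H gives T_H − T_m = T_m − T_C, so T_m = (T_H + T_C)/2 = (402.15 + 284.15)/2 = 343 K.

T_m ≈ 343 K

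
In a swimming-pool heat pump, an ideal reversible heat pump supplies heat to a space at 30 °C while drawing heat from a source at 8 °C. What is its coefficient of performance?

T_H = 30 °C → 30 + 273.15 = 303.15 K.
T_C = 8 °C → 8 + 273.15 = 281.15 K.
Reversible heating COP: COP_HP = T_H/(T_H − T_C) = 303.15/(303.15 − 281.15) = 13.8.

COP_HP ≈ 13.8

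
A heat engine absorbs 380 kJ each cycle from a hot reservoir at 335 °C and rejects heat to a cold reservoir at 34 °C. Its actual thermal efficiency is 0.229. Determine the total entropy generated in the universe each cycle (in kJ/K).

T_H = 335 °C → 335 + 273.15 = 608.15 K.
T_C = 34 °C → 34 + 273.15 = 307.15 K.
W = η·Q_H = 0.229 × 380 = 87.02 kJ, so Q_C = Q_H − W = 293.0 kJ.
Reservoir entropy changes: ΔS_H = −Q_H/T_H = −380/608.15 = -0.6248 kJ/K and ΔS_C = +Q_C/T_C = 293.0/307.15 = 0.9539 kJ/K.
ΔS_univ = −Q_H/T_H + Q_C/T_C = 0.3290 kJ/K (> 0, since η = 0.229 < η_Carnot = 0.495).

ΔS_univ ≈ 0.3290 kJ/K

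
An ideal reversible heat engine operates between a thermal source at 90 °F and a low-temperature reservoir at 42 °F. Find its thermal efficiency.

T_H = 90 °F → (90 − 32) × 5/9 = 32.22 °C = 305.37 K.
T_C = 42 °F → (42 − 32) × 5/9 = 5.56 °C = 278.71 K.
The Carnot efficiency is η = 1 − T_C/T_H = 1 − 278.71/305.37 = 0.08733.

η ≈ 0.08733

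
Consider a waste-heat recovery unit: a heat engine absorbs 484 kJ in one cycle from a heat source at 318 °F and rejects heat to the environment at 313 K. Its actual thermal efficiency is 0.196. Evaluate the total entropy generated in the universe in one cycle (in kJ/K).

T_H = 318 °F → (318 − 32) × 5/9 = 158.89 °C = 432.04 K.
W = η·Q_H = 0.196 × 484 = 94.86 kJ, so Q_C = Q_H − W = 389.1 kJ.
Reservoir entropy changes: ΔS_H = −Q_H/T_H = −484/432.04 = -1.120 kJ/K and ΔS_C = +Q_C/T_C = 389.1/313.00 = 1.243 kJ/K.
ΔS_univ = −Q_H/T_H + Q_C/T_C = 0.1230 kJ/K (> 0, since η = 0.196 < η_Carnot = 0.276).

ΔS_univ ≈ 0.1230 kJ/K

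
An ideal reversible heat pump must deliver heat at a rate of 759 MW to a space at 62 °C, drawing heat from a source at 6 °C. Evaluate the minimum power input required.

T_H = 62 °C → 62 + 273.15 = 335.15 K.
T_C = 6 °C → 6 + 273.15 = 279.15 K.
For a reversible heat pump, COP_HP = T_H/(T_H − T_C) = 335.15/56.00 = 5.9848.
W = Q_H/COP_HP = 759/5.9848 = 126.8 MW.

Ẇ_in ≈ 126.8 MW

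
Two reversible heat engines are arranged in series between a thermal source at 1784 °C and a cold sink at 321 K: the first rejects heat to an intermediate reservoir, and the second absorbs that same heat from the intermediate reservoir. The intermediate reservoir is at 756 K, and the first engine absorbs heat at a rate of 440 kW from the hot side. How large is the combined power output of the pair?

T_H = 1784 °C → 1784 + 273.15 = 2057.15 K.
Two reversible stages in series are equivalent to a single Carnot engine between T_H and T_C, so η_total = 1 − T_C/T_H = 1 − 321.00/2057.15 = 0.8440.
W_total = η_total · Q_H = 0.8440 × 440 = 371 kW.

Ẇ_total ≈ 371 kW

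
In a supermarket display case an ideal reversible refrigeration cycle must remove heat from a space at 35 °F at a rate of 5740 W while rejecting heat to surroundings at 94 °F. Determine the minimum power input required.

Ẇ_in ≈ 685 W

T_H = 94 °F → (94 − 32) × 5/9 = 34.44 °C = 307.59 K.
T_C = 35 °F → (35 − 32) × 5/9 = 1.67 °C = 274.82 K.
For a reversible refrigerator, COP_R = T_C/(T_H − T_C) = 274.82/32.78 = 8.3842.
W = Q_C/COP_R = 5740/8.3842 = 685 W.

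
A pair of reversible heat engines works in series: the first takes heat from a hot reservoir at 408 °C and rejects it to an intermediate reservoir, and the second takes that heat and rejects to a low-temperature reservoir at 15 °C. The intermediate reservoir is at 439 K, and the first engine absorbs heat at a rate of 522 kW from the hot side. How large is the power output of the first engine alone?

Ẇ₁ ≈ 185.6 kW

T_H = 408 °C → 408 + 273.15 = 681.15 K.
T_C = 15 °C → 15 + 273.15 = 288.15 K.
First-stage efficiency η₁ = 1 − T_m/T_H = 1 − 439.00/681.15 = 0.3555.
W₁ = η₁·Q_H = 0.3555 × 522 = 185.6 kW.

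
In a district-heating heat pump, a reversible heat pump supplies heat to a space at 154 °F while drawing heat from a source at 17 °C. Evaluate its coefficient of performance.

T_H = 154 °F → (154 − 32) × 5/9 = 67.78 °C = 340.93 K.
T_C = 17 °C → 17 + 273.15 = 290.15 K.
For a reversible heat pump, COP_HP = T_H/(T_H − T_C) = 340.93/(340.93 − 290.15) = 6.714.

COP_HP ≈ 6.714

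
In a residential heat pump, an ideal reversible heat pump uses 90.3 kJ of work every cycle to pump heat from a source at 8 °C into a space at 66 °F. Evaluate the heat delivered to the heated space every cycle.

T_H = 66 °F → (66 − 32) × 5/9 = 18.89 °C = 292.04 K.
T_C = 8 °C → 8 + 273.15 = 281.15 K.
The Carnot heat-pump COP is COP_HP = T_H/(T_H − T_C) = 292.04/10.89 = 26.8199.
Q_H = COP_HP · W = 26.8199 × 90.3 = 2420 kJ.

Q_H ≈ 2420 kJ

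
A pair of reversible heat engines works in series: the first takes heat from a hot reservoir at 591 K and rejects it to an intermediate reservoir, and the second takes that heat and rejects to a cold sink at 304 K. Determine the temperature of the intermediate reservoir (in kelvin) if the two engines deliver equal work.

T_m ≈ 447.5 K

For reversible stages Q_m = Q_H·(T_m/T_H). Setting W₁ = Q_H(1 − T_m/T_H) equal to W₂ = Q_m(1 − T_C/T_m) = Q_H·(T_m − T_C)/T_H gives T_H − T_m = T_m − T_C, so T_m = (T_H + T_C)/2 = (591.00 + 304.00)/2 = 447.5 K.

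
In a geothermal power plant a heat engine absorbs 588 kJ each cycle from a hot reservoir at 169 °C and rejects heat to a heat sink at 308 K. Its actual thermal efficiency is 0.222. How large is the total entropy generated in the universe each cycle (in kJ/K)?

T_H = 169 °C → 169 + 273.15 = 442.15 K.
W = η·Q_H = 0.222 × 588 = 130.5 kJ, so Q_C = Q_H − W = 457.5 kJ.
Entropy balance on the reservoirs: −Q_H/T_H = -1.330 kJ/K, +Q_C/T_C = 1.485 kJ/K.
ΔS_univ = −Q_H/T_H + Q_C/T_C = 0.1554 kJ/K (> 0, since η = 0.222 < η_Carnot = 0.303).

ΔS_univ ≈ 0.1554 kJ/K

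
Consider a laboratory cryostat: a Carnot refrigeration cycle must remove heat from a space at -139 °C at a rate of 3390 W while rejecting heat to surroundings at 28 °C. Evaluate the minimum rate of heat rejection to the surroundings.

T_H = 28 °C → 28 + 273.15 = 301.15 K.
T_C = -139 °C → -139 + 273.15 = 134.15 K.
For a reversible cycle Q_H/Q_C = T_H/T_C, so Q_H = Q_C·T_H/T_C = 3390 × 301.15/134.15 = 7610 W.

Q̇_H ≈ 7610 W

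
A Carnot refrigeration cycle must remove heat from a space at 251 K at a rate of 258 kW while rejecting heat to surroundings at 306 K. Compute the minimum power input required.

Ẇ_in ≈ 56.5 kW

The reversible coefficient of performance is COP_R = T_C/(T_H − T_C) = 251.00/55.00 = 4.5636.
W = Q_C/COP_R = 258/4.5636 = 56.5 kW.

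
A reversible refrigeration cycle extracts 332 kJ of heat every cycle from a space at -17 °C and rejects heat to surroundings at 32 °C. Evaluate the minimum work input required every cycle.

W_in ≈ 63.5 kJ

T_H = 32 °C → 32 + 273.15 = 305.15 K.
T_C = -17 °C → -17 + 273.15 = 256.15 K.
For a reversible refrigerator, COP_R = T_C/(T_H − T_C) = 256.15/49.00 = 5.2276.
W = Q_C/COP_R = 332/5.2276 = 63.5 kJ.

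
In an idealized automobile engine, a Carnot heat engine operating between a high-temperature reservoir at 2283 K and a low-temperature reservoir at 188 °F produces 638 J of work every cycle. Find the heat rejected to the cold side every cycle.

T_C = 188 °F → (188 − 32) × 5/9 = 86.67 °C = 359.82 K.
Since the cycle is reversible, η = 1 − T_C/T_H = 1 − 359.82/2283.00 = 0.8424.
Since Q_C/Q_H = T_C/T_H and Q_H = W/η, Q_C = W·T_C/(T_H − T_C) = 638 × 359.82/1923.18 = 119 J.

Q_C ≈ 119 J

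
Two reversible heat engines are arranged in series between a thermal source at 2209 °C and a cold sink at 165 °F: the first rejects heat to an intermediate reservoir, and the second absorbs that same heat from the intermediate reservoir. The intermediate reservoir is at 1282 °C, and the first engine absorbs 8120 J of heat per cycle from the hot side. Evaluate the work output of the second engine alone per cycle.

T_H = 2209 °C → 2209 + 273.15 = 2482.15 K.
T_C = 165 °F → (165 − 32) × 5/9 = 73.89 °C = 347.04 K.
T_m = 1282 °C → 1282 + 273.15 = 1555.15 K.
Heat entering the second stage: Q_m = Q_H·(T_m/T_H) = 8120 × 1555.15/2482.15 = 5090 J.
Second-stage efficiency η₂ = 1 − T_C/T_m = 1 − 347.04/1555.15 = 0.7768, so W₂ = η₂·Q_m = 3950 J.

W₂ ≈ 3950 J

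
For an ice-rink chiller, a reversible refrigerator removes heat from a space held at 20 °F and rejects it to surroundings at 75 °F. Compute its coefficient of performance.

COP_R ≈ 8.72

T_H = 75 °F → (75 − 32) × 5/9 = 23.89 °C = 297.04 K.
T_C = 20 °F → (20 − 32) × 5/9 = -6.67 °C = 266.48 K.
The reversible coefficient of performance is COP_R = T_C/(T_H − T_C) = 266.48/(297.04 − 266.48) = 8.72.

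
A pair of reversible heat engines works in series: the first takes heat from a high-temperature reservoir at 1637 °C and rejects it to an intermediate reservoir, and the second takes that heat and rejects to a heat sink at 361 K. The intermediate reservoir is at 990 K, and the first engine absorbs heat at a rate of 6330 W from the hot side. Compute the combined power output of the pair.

Ẇ_total ≈ 5130 W

T_H = 1637 °C → 1637 + 273.15 = 1910.15 K.
Two reversible stages in series are equivalent to a single Carnot engine between T_H and T_C, so η_total = 1 − T_C/T_H = 1 − 361.00/1910.15 = 0.8110.
W_total = η_total · Q_H = 0.8110 × 6330 = 5130 W.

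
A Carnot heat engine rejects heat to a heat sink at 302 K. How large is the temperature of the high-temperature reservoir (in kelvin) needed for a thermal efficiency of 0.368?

From η = 1 − T_C/T_H, solving for T_H gives T_H = T_C/(1 − η) = 302.00/(1 − 0.368) = 478 K.

T_H ≈ 478 K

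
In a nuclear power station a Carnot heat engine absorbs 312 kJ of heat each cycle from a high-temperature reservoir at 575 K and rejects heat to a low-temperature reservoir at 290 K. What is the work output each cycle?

The Carnot efficiency is η = 1 − T_C/T_H = 1 − 290.00/575.00 = 0.4957.
W = η·Q_H = 0.4957 × 312 = 155 kJ.

W ≈ 155 kJ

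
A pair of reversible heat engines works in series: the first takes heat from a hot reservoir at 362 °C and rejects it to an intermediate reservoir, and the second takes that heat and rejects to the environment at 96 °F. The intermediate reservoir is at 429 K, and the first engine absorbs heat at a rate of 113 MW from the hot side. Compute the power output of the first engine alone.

Ẇ₁ ≈ 36.7 MW

T_H = 362 °C → 362 + 273.15 = 635.15 K.
T_C = 96 °F → (96 − 32) × 5/9 = 35.56 °C = 308.71 K.
First-stage efficiency η₁ = 1 − T_m/T_H = 1 − 429.00/635.15 = 0.3246.
W₁ = η₁·Q_H = 0.3246 × 113 = 36.7 MW.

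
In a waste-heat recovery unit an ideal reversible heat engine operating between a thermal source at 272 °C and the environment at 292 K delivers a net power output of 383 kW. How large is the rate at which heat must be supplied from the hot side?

Q̇_H ≈ 825 kW

T_H = 272 °C → 272 + 273.15 = 545.15 K.
Since the cycle is reversible, η = 1 − T_C/T_H = 1 − 292.00/545.15 = 0.4644.
Q_H = W/η = 383/0.4644 = 825 kW.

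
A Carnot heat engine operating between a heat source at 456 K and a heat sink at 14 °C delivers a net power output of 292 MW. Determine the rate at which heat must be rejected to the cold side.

T_C = 14 °C → 14 + 273.15 = 287.15 K.
Carnot efficiency: η = 1 − T_C/T_H = 1 − 287.15/456.00 = 0.3703.
Since Q_C/Q_H = T_C/T_H and Q_H = W/η, Q_C = W·T_C/(T_H − T_C) = 292 × 287.15/168.85 = 496.6 MW.

Q̇_C ≈ 496.6 MW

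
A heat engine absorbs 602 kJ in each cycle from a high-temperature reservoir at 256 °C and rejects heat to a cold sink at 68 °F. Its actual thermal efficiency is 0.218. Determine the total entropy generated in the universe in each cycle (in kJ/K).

T_H = 256 °C → 256 + 273.15 = 529.15 K.
T_C = 68 °F → (68 − 32) × 5/9 = 20.00 °C = 293.15 K.
W = η·Q_H = 0.218 × 602 = 131.2 kJ, so Q_C = Q_H − W = 470.8 kJ.
Reservoir entropy changes: ΔS_H = −Q_H/T_H = −602/529.15 = -1.138 kJ/K and ΔS_C = +Q_C/T_C = 470.8/293.15 = 1.606 kJ/K.
ΔS_univ = −Q_H/T_H + Q_C/T_C = 0.468 kJ/K (> 0, since η = 0.218 < η_Carnot = 0.446).

ΔS_univ ≈ 0.468 kJ/K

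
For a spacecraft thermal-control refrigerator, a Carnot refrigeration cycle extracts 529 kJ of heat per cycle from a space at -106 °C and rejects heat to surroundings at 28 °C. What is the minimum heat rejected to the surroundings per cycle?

Q_H ≈ 953 kJ

T_H = 28 °C → 28 + 273.15 = 301.15 K.
T_C = -106 °C → -106 + 273.15 = 167.15 K.
For a reversible cycle Q_H/Q_C = T_H/T_C, so Q_H = Q_C·T_H/T_C = 529 × 301.15/167.15 = 953 kJ.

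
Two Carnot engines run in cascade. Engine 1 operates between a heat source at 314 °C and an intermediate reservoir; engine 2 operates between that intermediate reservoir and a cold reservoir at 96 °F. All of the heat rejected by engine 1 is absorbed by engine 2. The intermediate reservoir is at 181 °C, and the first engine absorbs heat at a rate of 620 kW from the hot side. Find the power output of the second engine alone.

Ẇ₂ ≈ 154 kW

T_H = 314 °C → 314 + 273.15 = 587.15 K.
T_C = 96 °F → (96 − 32) × 5/9 = 35.56 °C = 308.71 K.
T_m = 181 °C → 181 + 273.15 = 454.15 K.
Heat entering the second stage: Q_m = Q_H·(T_m/T_H) = 620 × 454.15/587.15 = 480 kW.
Second-stage efficiency η₂ = 1 − T_C/T_m = 1 − 308.71/454.15 = 0.3203, so W₂ = η₂·Q_m = 154 kW.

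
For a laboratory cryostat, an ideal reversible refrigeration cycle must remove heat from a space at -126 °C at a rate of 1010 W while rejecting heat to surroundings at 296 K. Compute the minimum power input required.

T_C = -126 °C → -126 + 273.15 = 147.15 K.
COP_R = T_C/(T_H − T_C) = 147.15/148.85 = 0.9886.
W = Q_C/COP_R = 1010/0.9886 = 1020 W.

Ẇ_in ≈ 1020 W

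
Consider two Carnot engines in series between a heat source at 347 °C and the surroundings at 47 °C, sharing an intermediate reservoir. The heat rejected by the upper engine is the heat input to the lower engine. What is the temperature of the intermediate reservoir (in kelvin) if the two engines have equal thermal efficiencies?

T_H = 347 °C → 347 + 273.15 = 620.15 K.
T_C = 47 °C → 47 + 273.15 = 320.15 K.
Equal efficiencies require 1 − T_m/T_H = 1 − T_C/T_m, i.e. T_m/T_H = T_C/T_m, so T_m = √(T_H·T_C) = √(620.15 × 320.15) = 446 K.

T_m ≈ 446 K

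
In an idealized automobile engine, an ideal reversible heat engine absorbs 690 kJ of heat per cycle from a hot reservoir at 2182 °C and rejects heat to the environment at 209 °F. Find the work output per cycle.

T_H = 2182 °C → 2182 + 273.15 = 2455.15 K.
T_C = 209 °F → (209 − 32) × 5/9 = 98.33 °C = 371.48 K.
The Carnot efficiency is η = 1 − T_C/T_H = 1 − 371.48/2455.15 = 0.8487.
W = η·Q_H = 0.8487 × 690 = 585.6 kJ.

W ≈ 585.6 kJ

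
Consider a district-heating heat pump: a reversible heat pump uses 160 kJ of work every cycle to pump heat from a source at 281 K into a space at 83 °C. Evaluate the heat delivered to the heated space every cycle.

Q_H ≈ 758.3 kJ

T_H = 83 °C → 83 + 273.15 = 356.15 K.
COP_HP = T_H/(T_H − T_C) = 356.15/75.15 = 4.7392.
Q_H = COP_HP · W = 4.7392 × 160 = 758.3 kJ.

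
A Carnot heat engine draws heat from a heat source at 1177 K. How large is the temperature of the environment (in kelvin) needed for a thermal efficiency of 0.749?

T_C ≈ 295.4 K

From η = 1 − T_C/T_H, T_C = T_H·(1 − η) = 1177.00 × (1 − 0.749) = 295.4 K.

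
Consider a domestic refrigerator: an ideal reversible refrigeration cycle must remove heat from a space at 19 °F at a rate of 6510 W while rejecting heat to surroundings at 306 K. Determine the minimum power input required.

Ẇ_in ≈ 981 W

T_C = 19 °F → (19 − 32) × 5/9 = -7.22 °C = 265.93 K.
The reversible coefficient of performance is COP_R = T_C/(T_H − T_C) = 265.93/40.07 = 6.6362.
W = Q_C/COP_R = 6510/6.6362 = 981 W.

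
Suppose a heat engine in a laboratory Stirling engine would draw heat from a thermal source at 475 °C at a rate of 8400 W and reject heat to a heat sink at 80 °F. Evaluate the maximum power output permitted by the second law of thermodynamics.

Ẇ_max ≈ 5030 W

T_H = 475 °C → 475 + 273.15 = 748.15 K.
T_C = 80 °F → (80 − 32) × 5/9 = 26.67 °C = 299.82 K.
The second-law ceiling is the Carnot efficiency, η_max = 1 − T_C/T_H = 1 − 299.82/748.15 = 0.5993.
W_max = η_max · Q_H = 0.5993 × 8400 = 5030 W.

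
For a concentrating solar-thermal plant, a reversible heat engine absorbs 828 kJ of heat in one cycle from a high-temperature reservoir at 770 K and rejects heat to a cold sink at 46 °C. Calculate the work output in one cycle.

T_C = 46 °C → 46 + 273.15 = 319.15 K.
For a reversible engine, η = 1 − T_C/T_H = 1 − 319.15/770.00 = 0.5855.
W = η·Q_H = 0.5855 × 828 = 484.8 kJ.

W ≈ 484.8 kJ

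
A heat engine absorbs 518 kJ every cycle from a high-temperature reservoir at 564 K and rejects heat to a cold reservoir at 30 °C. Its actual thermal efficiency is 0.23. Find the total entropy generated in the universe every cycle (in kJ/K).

T_C = 30 °C → 30 + 273.15 = 303.15 K.
W = η·Q_H = 0.23 × 518 = 119.1 kJ, so Q_C = Q_H − W = 398.9 kJ.
Entropy balance on the reservoirs: −Q_H/T_H = -0.9184 kJ/K, +Q_C/T_C = 1.316 kJ/K.
ΔS_univ = −Q_H/T_H + Q_C/T_C = 0.397 kJ/K (> 0, since η = 0.23 < η_Carnot = 0.463).

ΔS_univ ≈ 0.397 kJ/K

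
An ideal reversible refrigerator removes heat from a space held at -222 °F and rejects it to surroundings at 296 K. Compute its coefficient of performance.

T_C = -222 °F → (-222 − 32) × 5/9 = -141.11 °C = 132.04 K.
Carnot COP: COP_R = T_C/(T_H − T_C) = 132.04/(296.00 − 132.04) = 0.805.

COP_R ≈ 0.805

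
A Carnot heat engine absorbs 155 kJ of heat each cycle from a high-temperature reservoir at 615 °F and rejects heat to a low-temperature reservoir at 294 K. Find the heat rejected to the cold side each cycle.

T_H = 615 °F → (615 − 32) × 5/9 = 323.89 °C = 597.04 K.
Carnot efficiency: η = 1 − T_C/T_H = 1 − 294.00/597.04 = 0.5076.
For a reversible cycle Q_C/Q_H = T_C/T_H, so Q_C = 155 × 294.00/597.04 = 76.3 kJ.

Q_C ≈ 76.3 kJ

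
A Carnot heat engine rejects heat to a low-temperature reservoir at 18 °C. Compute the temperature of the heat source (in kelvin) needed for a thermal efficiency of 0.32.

T_H ≈ 428 K

T_C = 18 °C → 18 + 273.15 = 291.15 K.
From η = 1 − T_C/T_H, solving for T_H gives T_H = T_C/(1 − η) = 291.15/(1 − 0.32) = 428 K.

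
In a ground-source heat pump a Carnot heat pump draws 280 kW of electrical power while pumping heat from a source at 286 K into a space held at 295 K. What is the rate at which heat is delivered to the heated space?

Q̇_H ≈ 9178 kW

The Carnot heat-pump COP is COP_HP = T_H/(T_H − T_C) = 295.00/9.00 = 32.7778.
Q_H = COP_HP · W = 32.7778 × 280 = 9178 kW.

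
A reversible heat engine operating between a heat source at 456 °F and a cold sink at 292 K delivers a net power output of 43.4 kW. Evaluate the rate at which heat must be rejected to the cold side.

Q̇_C ≈ 58.5 kW

T_H = 456 °F → (456 − 32) × 5/9 = 235.56 °C = 508.71 K.
Since the cycle is reversible, η = 1 − T_C/T_H = 1 − 292.00/508.71 = 0.4260.
Since Q_C/Q_H = T_C/T_H and Q_H = W/η, Q_C = W·T_C/(T_H − T_C) = 43.4 × 292.00/216.71 = 58.5 kW.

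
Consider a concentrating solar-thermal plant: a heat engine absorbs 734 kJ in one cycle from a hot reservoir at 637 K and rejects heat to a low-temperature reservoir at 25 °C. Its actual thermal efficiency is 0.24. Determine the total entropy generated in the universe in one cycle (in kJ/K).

ΔS_univ ≈ 0.7187 kJ/K

T_C = 25 °C → 25 + 273.15 = 298.15 K.
W = η·Q_H = 0.24 × 734 = 176.2 kJ, so Q_C = Q_H − W = 557.8 kJ.
Entropy balance on the reservoirs: −Q_H/T_H = -1.152 kJ/K, +Q_C/T_C = 1.871 kJ/K.
ΔS_univ = −Q_H/T_H + Q_C/T_C = 0.7187 kJ/K (> 0, since η = 0.24 < η_Carnot = 0.532).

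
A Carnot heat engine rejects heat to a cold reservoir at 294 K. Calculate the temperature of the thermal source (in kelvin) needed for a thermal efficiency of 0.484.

From η = 1 − T_C/T_H, solving for T_H gives T_H = T_C/(1 − η) = 294.00/(1 − 0.484) = 570 K.

T_H ≈ 570 K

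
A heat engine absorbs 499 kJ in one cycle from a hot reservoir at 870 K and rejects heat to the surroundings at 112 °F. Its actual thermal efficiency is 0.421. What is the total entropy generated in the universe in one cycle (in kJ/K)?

T_C = 112 °F → (112 − 32) × 5/9 = 44.44 °C = 317.59 K.
W = η·Q_H = 0.421 × 499 = 210.1 kJ, so Q_C = Q_H − W = 288.9 kJ.
Entropy balance on the reservoirs: −Q_H/T_H = -0.5736 kJ/K, +Q_C/T_C = 0.9097 kJ/K.
ΔS_univ = −Q_H/T_H + Q_C/T_C = 0.3362 kJ/K (> 0, since η = 0.421 < η_Carnot = 0.635).

ΔS_univ ≈ 0.3362 kJ/K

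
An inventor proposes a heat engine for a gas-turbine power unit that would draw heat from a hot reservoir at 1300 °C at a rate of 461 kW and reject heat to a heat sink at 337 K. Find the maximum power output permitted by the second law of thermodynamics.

T_H = 1300 °C → 1300 + 273.15 = 1573.15 K.
No engine can exceed the Carnot limit: η_max = 1 − T_C/T_H = 1 − 337.00/1573.15 = 0.7858.
W_max = η_max · Q_H = 0.7858 × 461 = 362.2 kW.

Ẇ_max ≈ 362.2 kW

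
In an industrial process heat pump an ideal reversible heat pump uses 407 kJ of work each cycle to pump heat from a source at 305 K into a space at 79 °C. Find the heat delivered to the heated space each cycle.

T_H = 79 °C → 79 + 273.15 = 352.15 K.
For a reversible heat pump, COP_HP = T_H/(T_H − T_C) = 352.15/47.15 = 7.4687.
Q_H = COP_HP · W = 7.4687 × 407 = 3040 kJ.

Q_H ≈ 3040 kJ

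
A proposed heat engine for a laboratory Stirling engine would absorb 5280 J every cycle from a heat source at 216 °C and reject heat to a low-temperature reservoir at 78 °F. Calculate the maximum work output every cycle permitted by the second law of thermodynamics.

T_H = 216 °C → 216 + 273.15 = 489.15 K.
T_C = 78 °F → (78 − 32) × 5/9 = 25.56 °C = 298.71 K.
By the Carnot theorem, η_max = 1 − T_C/T_H = 1 − 298.71/489.15 = 0.3893.
W_max = η_max · Q_H = 0.3893 × 5280 = 2060 J.

W_max ≈ 2060 J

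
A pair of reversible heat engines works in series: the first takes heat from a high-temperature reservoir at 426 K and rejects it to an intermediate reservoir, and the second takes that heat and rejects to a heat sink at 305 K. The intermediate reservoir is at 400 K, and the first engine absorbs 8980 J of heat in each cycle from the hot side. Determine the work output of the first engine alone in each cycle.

W₁ ≈ 548 J

First-stage efficiency η₁ = 1 − T_m/T_H = 1 − 400.00/426.00 = 0.0610.
W₁ = η₁·Q_H = 0.0610 × 8980 = 548 J.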